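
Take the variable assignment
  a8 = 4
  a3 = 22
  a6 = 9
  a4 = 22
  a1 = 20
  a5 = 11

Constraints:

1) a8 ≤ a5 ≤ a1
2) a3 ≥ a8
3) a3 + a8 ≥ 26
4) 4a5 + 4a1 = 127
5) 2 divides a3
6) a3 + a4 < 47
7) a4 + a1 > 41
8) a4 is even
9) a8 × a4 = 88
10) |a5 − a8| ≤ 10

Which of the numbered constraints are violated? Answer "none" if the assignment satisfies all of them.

Constraint 4 is violated.

1) values 4 ≤ 11 ≤ 20 — holds.
2) a3 = 22, a8 = 4; 22 ≥ 4 — holds.
3) a3 + a8 = 22 + 4 = 26; 26 ≥ 26 — holds.
4) 4a5 + 4a1 = 4(11) + 4(20) = 124, not 127 — does not hold.
5) 22 / 2 = 11, so 2 divides 22 — holds.
6) a3 + a4 = 22 + 22 = 44; 44 < 47 — holds.
7) a4 + a1 = 22 + 20 = 42; 42 > 41 — holds.
8) a4 = 22 is even — holds.
9) a8 × a4 = 4 × 22 = 88 — holds.
10) |11 − 4| = 7; 7 ≤ 10 — holds.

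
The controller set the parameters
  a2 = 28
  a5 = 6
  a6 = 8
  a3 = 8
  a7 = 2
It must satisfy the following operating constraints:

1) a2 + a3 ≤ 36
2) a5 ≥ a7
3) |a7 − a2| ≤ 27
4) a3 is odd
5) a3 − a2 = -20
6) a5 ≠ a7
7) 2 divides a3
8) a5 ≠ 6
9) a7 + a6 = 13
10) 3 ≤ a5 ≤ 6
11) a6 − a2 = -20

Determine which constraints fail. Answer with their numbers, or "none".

The assignment fails constraints 4, 8, 9.

1) a2 + a3 = 28 + 8 = 36; 36 ≤ 36 — OK.
2) a5 = 6, a7 = 2; 6 ≥ 2 — OK.
3) |2 − 28| = 26; 26 ≤ 27 — OK.
4) a3 = 8 is even — violated.
5) a3 − a2 = 8 − 28 = -20 — OK.
6) a5 = 6, a7 = 2; distinct — OK.
7) 8 / 2 = 4, so 2 divides 8 — OK.
8) a5 = 6, but 6 is required to differ — violated.
9) a7 + a6 = 2 + 8 = 10, not 13 — violated.
10) a5 = 6 lies in [3, 6] — OK.
11) a6 − a2 = 8 − 28 = -20 — OK.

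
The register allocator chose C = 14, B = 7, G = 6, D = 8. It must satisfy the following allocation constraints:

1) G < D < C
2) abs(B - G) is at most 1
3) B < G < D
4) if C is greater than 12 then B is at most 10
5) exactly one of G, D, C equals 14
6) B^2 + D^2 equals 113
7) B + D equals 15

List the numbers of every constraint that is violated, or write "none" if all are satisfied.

Violated: 3.

1) values 6 < 8 < 14 — OK.
2) abs(7 - 6) = 1; 1 ≤ 1 — OK.
3) values 7, 6, 8; B = 7 is not < G = 6 — violated.
4) C = 14 > 12, so we need B ≤ 10; B = 7 ≤ 10 — OK.
5) G=6, D=8, C=14; 1 of them equals 14 — OK.
6) B^2 + D^2 = 7^2 + 8^2 = 49 + 64 = 113 — OK.
7) B + D = 7 + 8 = 15 — OK.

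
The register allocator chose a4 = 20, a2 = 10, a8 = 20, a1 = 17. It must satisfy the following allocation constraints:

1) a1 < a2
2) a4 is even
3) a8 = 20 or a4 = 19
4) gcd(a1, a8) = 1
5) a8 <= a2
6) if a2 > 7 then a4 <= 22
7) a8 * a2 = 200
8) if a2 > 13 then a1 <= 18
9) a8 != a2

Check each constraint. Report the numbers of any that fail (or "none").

Constraints 1 and 5 do not hold.

1) a1 = 17, a2 = 10; 17 ≥ 10 (want <) — fails.
2) a4 = 20 is even — holds.
3) a8 = 20 = 20 (first disjunct) — holds.
4) gcd(17, 20) = 1 — holds.
5) a8 = 20, a2 = 10; 20 > 10 (want ≤) — fails.
6) a2 = 10 > 7, so we need a4 ≤ 22; a4 = 20 ≤ 22 — holds.
7) a8 * a2 = 20 * 10 = 200 — holds.
8) a2 = 10, not > 13; antecedent false, conditional vacuously true — holds.
9) a8 = 20, a2 = 10; distinct — holds.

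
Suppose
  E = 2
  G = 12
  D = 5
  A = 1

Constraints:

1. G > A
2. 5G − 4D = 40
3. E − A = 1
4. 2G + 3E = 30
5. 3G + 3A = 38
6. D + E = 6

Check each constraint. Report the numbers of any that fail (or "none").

No — constraints 5 and 6 are not satisfied.

1. G = 12, A = 1; 12 > 1  OK
2. 5G − 4D = 5(12) − 4(5) = 40  OK
3. E − A = 2 − 1 = 1  OK
4. 2G + 3E = 2(12) + 3(2) = 30  OK
5. 3G + 3A = 3(12) + 3(1) = 39, not 38  FAIL
6. D + E = 5 + 2 = 7, not 6  FAIL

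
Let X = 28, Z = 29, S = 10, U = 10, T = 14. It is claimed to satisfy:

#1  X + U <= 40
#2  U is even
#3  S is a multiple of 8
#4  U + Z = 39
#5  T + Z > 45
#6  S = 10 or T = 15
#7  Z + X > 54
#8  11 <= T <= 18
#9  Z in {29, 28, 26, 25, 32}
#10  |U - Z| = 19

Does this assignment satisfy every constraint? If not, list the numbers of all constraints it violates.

#1 X + U = 28 + 10 = 38; 38 ≤ 40  ✔
#2 U = 10 is even  ✔
#3 10 = 8*1 + 2, so 8 does not divide 10  ✘
#4 U + Z = 10 + 29 = 39  ✔
#5 T + Z = 14 + 29 = 43; 43 ≤ 45, bound 45 not met  ✘
#6 S = 10 = 10 (first disjunct)  ✔
#7 Z + X = 29 + 28 = 57; 57 > 54  ✔
#8 T = 14 lies in [11, 18]  ✔
#9 Z = 29 is in {29, 28, 26, 25, 32}  ✔
#10 |10 - 29| = 19  ✔

No — constraints 3, 5 are not satisfied.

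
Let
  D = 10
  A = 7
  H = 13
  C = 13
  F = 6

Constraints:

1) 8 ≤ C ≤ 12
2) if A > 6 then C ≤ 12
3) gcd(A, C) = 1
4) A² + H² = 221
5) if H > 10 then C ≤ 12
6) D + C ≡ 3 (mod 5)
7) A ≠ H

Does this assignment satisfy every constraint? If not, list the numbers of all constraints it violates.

Constraints 1, 2, 4, 5 are violated.

1) C = 13 is outside [8, 12]  FAIL
2) A = 7 > 6, so we need C ≤ 12; but C = 13 > 12  FAIL
3) gcd(7, 13) = 1  OK
4) A² + H² = 7² + 13² = 49 + 169 = 218, not 221  FAIL
5) H = 13 > 10, so we need C ≤ 12; but C = 13 > 12  FAIL
6) D + C = 23; 23 mod 5 = 3  OK
7) A = 7, H = 13; distinct  OK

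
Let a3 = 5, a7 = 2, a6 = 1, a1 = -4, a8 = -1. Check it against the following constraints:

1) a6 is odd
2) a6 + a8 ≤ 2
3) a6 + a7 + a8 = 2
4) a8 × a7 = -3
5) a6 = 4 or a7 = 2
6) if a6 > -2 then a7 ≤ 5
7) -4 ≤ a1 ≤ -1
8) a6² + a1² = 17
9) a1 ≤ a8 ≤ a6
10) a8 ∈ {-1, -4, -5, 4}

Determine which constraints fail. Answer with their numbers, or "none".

Constraint 4 does not hold.

1) a6 = 1 is odd — holds.
2) a6 + a8 = 1 + (-1) = 0; 0 ≤ 2 — holds.
3) a6 + a7 + a8 = 1 + 2 + (-1) = 2 — holds.
4) a8 × a7 = -1 × 2 = -2, not -3 — does not hold.
5) a6 = 1 ≠ 4, but a7 = 2 = 2 (second disjunct) — holds.
6) a6 = 1 > -2, so we need a7 ≤ 5; a7 = 2 ≤ 5 — holds.
7) a1 = -4 lies in [-4, -1] — holds.
8) a6² + a1² = 1² + (-4)² = 1 + 16 = 17 — holds.
9) values -4 ≤ -1 ≤ 1 — holds.
10) a8 = -1 is in {-1, -4, -5, 4} — holds.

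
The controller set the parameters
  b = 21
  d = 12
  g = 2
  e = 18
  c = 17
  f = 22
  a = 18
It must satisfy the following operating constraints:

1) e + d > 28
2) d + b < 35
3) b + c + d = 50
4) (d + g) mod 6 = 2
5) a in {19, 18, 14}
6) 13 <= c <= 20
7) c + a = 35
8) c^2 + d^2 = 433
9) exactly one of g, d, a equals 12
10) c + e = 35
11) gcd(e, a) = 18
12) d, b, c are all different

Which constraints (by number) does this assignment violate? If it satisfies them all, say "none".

1) e + d = 18 + 12 = 30; 30 > 28 — satisfied.
2) d + b = 12 + 21 = 33; 33 < 35 — satisfied.
3) b + c + d = 21 + 17 + 12 = 50 — satisfied.
4) d + g = 14; 14 mod 6 = 2 — satisfied.
5) a = 18 is in {19, 18, 14} — satisfied.
6) c = 17 lies in [13, 20] — satisfied.
7) c + a = 17 + 18 = 35 — satisfied.
8) c^2 + d^2 = 17^2 + 12^2 = 289 + 144 = 433 — satisfied.
9) g=2, d=12, a=18; 1 of them equals 12 — satisfied.
10) c + e = 17 + 18 = 35 — satisfied.
11) gcd(18, 18) = 18 — satisfied.
12) values 12, 21, 17 are pairwise distinct — satisfied.

Yes — all constraints hold.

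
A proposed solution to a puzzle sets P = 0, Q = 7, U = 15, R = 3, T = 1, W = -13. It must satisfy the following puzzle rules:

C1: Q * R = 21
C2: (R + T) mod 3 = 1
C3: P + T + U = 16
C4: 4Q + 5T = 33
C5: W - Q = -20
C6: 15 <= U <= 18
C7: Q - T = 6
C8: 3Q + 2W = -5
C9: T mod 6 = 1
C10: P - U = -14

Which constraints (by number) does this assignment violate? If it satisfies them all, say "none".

No — constraint 10 is not satisfied.

C1: Q * R = 7 * 3 = 21  yes
C2: R + T = 4; 4 mod 3 = 1  yes
C3: P + T + U = 0 + 1 + 15 = 16  yes
C4: 4Q + 5T = 4(7) + 5(1) = 33  yes
C5: W - Q = -13 - 7 = -20  yes
C6: U = 15 lies in [15, 18]  yes
C7: Q - T = 7 - 1 = 6  yes
C8: 3Q + 2W = 3(7) + 2(-13) = -5  yes
C9: 1 mod 6 = 1  yes
C10: P - U = 0 - 15 = -15, not -14  no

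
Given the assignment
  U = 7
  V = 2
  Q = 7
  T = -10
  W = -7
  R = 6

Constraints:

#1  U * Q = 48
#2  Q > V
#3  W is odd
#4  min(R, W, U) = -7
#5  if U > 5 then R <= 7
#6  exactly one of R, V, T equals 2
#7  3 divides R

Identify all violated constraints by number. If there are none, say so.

Violated: 1.

#1 U * Q = 7 * 7 = 49, not 48 — fails.
#2 Q = 7, V = 2; 7 > 2 — holds.
#3 W = -7 is odd — holds.
#4 min(6, -7, 7) = -7 — holds.
#5 U = 7 > 5, so we need R ≤ 7; R = 6 ≤ 7 — holds.
#6 R=6, V=2, T=-10; 1 of them equals 2 — holds.
#7 6 / 3 = 2, so 3 divides 6 — holds.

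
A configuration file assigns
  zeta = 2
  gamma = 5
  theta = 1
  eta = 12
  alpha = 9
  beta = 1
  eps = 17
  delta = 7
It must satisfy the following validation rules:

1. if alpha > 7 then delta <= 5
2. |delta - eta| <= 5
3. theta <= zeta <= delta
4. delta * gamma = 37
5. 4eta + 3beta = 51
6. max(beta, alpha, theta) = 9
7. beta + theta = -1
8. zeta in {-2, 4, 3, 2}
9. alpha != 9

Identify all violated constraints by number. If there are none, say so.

1. alpha = 9 > 7, so we need delta ≤ 5; but delta = 7 > 5  ✘
2. |7 - 12| = 5; 5 ≤ 5  ✔
3. values 1 <= 2 <= 7  ✔
4. delta * gamma = 7 * 5 = 35, not 37  ✘
5. 4eta + 3beta = 4(12) + 3(1) = 51  ✔
6. max(1, 9, 1) = 9  ✔
7. beta + theta = 1 + 1 = 2, not -1  ✘
8. zeta = 2 is in {-2, 4, 3, 2}  ✔
9. alpha = 9, but 9 is required to differ  ✘

Violated: 1, 4, 7, and 9.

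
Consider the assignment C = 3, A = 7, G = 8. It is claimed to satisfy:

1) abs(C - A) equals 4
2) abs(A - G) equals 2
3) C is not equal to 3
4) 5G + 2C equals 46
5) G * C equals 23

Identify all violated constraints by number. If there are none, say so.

Constraints 2, 3, 5 are violated.

1) abs(3 - 7) = 4  ✓
2) abs(7 - 8) = 1, not 2  ✗
3) C = 3, but 3 is required to differ  ✗
4) 5G + 2C = 5(8) + 2(3) = 46  ✓
5) G * C = 8 * 3 = 24, not 23  ✗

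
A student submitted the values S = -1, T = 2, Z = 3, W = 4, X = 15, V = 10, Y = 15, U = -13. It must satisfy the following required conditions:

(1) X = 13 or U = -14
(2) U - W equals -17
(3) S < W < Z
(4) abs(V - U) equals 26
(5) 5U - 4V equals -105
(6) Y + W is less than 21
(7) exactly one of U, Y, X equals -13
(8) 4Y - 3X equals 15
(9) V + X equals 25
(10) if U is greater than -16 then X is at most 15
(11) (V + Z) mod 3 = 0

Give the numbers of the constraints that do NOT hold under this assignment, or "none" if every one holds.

The assignment fails constraints 1, 3, 4, and 11.

(1) X = 15 ≠ 13 and U = -13 ≠ -14; both disjuncts false  FAIL
(2) U - W = -13 - 4 = -17  OK
(3) values -1, 4, 3; W = 4 is not < Z = 3  FAIL
(4) abs(10 - (-13)) = 23, not 26  FAIL
(5) 5U - 4V = 5(-13) - 4(10) = -105  OK
(6) Y + W = 15 + 4 = 19; 19 < 21  OK
(7) U=-13, Y=15, X=15; 1 of them equals -13  OK
(8) 4Y - 3X = 4(15) - 3(15) = 15  OK
(9) V + X = 10 + 15 = 25  OK
(10) U = -13 > -16, so we need X ≤ 15; X = 15 ≤ 15  OK
(11) V + Z = 13; 13 mod 3 = 1, not 0  FAIL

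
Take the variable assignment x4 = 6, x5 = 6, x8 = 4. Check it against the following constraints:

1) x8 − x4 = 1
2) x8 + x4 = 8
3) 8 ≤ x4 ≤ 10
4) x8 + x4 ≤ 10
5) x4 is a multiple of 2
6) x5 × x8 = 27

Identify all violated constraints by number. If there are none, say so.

Constraints 1, 2, 3, 6 are violated.

1) x8 − x4 = 4 − 6 = -2, not 1  no
2) x8 + x4 = 4 + 6 = 10, not 8  no
3) x4 = 6 is outside [8, 10]  no
4) x8 + x4 = 4 + 6 = 10; 10 ≤ 10  yes
5) 6 / 2 = 3, so 2 divides 6  yes
6) x5 × x8 = 6 × 4 = 24, not 27  no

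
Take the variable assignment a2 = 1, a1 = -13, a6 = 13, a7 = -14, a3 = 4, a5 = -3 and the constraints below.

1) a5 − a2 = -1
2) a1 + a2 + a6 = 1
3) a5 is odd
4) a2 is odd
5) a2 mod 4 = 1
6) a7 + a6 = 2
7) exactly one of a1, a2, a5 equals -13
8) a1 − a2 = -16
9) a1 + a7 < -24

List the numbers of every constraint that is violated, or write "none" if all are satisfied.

The assignment fails constraints 1, 6, and 8.

1) a5 − a2 = -3 − 1 = -4, not -1  ✗
2) a1 + a2 + a6 = -13 + 1 + 13 = 1  ✓
3) a5 = -3 is odd  ✓
4) a2 = 1 is odd  ✓
5) 1 mod 4 = 1  ✓
6) a7 + a6 = -14 + 13 = -1, not 2  ✗
7) a1=-13, a2=1, a5=-3; 1 of them equals -13  ✓
8) a1 − a2 = -13 − 1 = -14, not -16  ✗
9) a1 + a7 = -13 + (-14) = -27; -27 < -24  ✓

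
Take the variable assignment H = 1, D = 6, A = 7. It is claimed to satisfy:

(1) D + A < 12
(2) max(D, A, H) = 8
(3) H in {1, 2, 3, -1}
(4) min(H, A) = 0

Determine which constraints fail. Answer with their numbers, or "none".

Constraints 1, 2, 4 are violated.

(1) D + A = 6 + 7 = 13; 13 ≥ 12, bound 12 not met  ✘
(2) max(6, 7, 1) = 7, not 8  ✘
(3) H = 1 is in {1, 2, 3, -1}  ✔
(4) min(1, 7) = 1, not 0  ✘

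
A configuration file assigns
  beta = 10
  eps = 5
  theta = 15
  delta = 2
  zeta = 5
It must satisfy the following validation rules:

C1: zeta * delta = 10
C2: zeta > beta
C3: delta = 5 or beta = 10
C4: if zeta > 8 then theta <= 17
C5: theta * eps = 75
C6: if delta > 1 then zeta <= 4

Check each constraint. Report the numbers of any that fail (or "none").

Constraints 2 and 6 are violated.

C1: zeta * delta = 5 * 2 = 10 — holds.
C2: zeta = 5, beta = 10; 5 ≤ 10 (want >) — fails.
C3: delta = 2 ≠ 5, but beta = 10 = 10 (second disjunct) — holds.
C4: zeta = 5, not > 8; antecedent false, conditional vacuously true — holds.
C5: theta * eps = 15 * 5 = 75 — holds.
C6: delta = 2 > 1, so we need zeta ≤ 4; but zeta = 5 > 4 — fails.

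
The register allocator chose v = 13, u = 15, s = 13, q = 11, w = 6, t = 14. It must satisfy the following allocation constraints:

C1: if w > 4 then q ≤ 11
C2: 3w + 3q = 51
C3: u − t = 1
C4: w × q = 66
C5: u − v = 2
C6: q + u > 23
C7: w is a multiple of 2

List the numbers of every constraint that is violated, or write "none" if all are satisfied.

C1: w = 6 > 4, so we need q ≤ 11; q = 11 ≤ 11 — OK.
C2: 3w + 3q = 3(6) + 3(11) = 51 — OK.
C3: u − t = 15 − 14 = 1 — OK.
C4: w × q = 6 × 11 = 66 — OK.
C5: u − v = 15 − 13 = 2 — OK.
C6: q + u = 11 + 15 = 26; 26 > 23 — OK.
C7: 6 / 2 = 3, so 2 divides 6 — OK.

All constraints are satisfied.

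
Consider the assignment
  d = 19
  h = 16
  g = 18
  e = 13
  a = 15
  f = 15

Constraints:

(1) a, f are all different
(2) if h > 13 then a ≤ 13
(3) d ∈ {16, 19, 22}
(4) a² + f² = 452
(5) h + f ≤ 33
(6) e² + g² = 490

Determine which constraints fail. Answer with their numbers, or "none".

Constraints 1, 2, 4, and 6 do not hold.

(1) a = f = 15, not all different  false
(2) h = 16 > 13, so we need a ≤ 13; but a = 15 > 13  false
(3) d = 19 is in {16, 19, 22}  true
(4) a² + f² = 15² + 15² = 225 + 225 = 450, not 452  false
(5) h + f = 16 + 15 = 31; 31 ≤ 33  true
(6) e² + g² = 13² + 18² = 169 + 324 = 493, not 490  false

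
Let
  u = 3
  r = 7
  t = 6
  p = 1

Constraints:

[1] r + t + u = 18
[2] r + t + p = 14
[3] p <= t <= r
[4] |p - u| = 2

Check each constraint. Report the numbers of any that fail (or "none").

[1] r + t + u = 7 + 6 + 3 = 16, not 18 — violated.
[2] r + t + p = 7 + 6 + 1 = 14 — OK.
[3] values 1 <= 6 <= 7 — OK.
[4] |1 - 3| = 2 — OK.

Constraint 1 is violated.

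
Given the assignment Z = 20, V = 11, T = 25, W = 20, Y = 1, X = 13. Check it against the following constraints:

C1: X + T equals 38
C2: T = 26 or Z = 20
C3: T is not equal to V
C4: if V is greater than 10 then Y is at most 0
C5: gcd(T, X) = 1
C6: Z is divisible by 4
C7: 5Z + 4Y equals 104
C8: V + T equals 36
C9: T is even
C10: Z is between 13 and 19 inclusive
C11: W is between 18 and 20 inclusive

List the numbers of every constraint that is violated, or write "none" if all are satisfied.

Constraints 4, 9, and 10 do not hold.

C1: X + T = 13 + 25 = 38  yes
C2: T = 25 ≠ 26, but Z = 20 = 20 (second disjunct)  yes
C3: T = 25, V = 11; distinct  yes
C4: V = 11 > 10, so we need Y ≤ 0; but Y = 1 > 0  no
C5: gcd(25, 13) = 1  yes
C6: 20 / 4 = 5, so 4 divides 20  yes
C7: 5Z + 4Y = 5(20) + 4(1) = 104  yes
C8: V + T = 11 + 25 = 36  yes
C9: T = 25 is odd  no
C10: Z = 20 is outside [13, 19]  no
C11: W = 20 lies in [18, 20]  yes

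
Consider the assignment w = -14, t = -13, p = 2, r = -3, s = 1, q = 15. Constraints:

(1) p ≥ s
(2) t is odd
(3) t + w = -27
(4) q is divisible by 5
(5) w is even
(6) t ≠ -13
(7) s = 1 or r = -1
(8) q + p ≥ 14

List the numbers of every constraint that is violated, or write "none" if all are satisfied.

Constraint 6 does not hold.

(1) p = 2, s = 1; 2 ≥ 1  OK
(2) t = -13 is odd  OK
(3) t + w = -13 + (-14) = -27  OK
(4) 15 / 5 = 3, so 5 divides 15  OK
(5) w = -14 is even  OK
(6) t = -13, but -13 is required to differ  FAIL
(7) s = 1 = 1 (first disjunct)  OK
(8) q + p = 15 + 2 = 17; 17 ≥ 14  OK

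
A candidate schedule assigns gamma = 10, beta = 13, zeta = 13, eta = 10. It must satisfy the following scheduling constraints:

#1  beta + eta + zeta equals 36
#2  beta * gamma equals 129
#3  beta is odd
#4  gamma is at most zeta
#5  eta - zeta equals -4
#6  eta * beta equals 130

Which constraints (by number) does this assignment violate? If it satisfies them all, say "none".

Constraints 2 and 5 are violated.

#1 beta + eta + zeta = 13 + 10 + 13 = 36 — satisfied.
#2 beta * gamma = 13 * 10 = 130, not 129 — violated.
#3 beta = 13 is odd — satisfied.
#4 gamma = 10, zeta = 13; 10 ≤ 13 — satisfied.
#5 eta - zeta = 10 - 13 = -3, not -4 — violated.
#6 eta * beta = 10 * 13 = 130 — satisfied.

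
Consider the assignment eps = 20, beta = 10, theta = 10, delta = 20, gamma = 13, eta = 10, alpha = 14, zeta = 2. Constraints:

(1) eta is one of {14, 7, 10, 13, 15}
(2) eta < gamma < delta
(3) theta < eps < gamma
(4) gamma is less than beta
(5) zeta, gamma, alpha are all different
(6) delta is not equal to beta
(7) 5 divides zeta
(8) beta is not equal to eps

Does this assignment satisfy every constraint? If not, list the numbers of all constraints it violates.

(1) eta = 10 is in {14, 7, 10, 13, 15}  yes
(2) values 10 < 13 < 20  yes
(3) values 10, 20, 13; eps = 20 is not < gamma = 13  no
(4) gamma = 13, beta = 10; 13 ≥ 10 (want <)  no
(5) values 2, 13, 14 are pairwise distinct  yes
(6) delta = 20, beta = 10; distinct  yes
(7) 2 = 5*0 + 2, so 5 does not divide 2  no
(8) beta = 10, eps = 20; distinct  yes

Violated: 3, 4, 7.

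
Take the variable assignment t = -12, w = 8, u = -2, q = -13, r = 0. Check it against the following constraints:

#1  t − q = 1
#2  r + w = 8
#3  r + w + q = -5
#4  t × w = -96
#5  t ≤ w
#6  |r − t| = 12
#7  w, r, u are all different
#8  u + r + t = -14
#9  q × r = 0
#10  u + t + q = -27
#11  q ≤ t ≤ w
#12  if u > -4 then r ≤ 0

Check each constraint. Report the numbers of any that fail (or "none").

#1 t − q = -12 − (-13) = 1 — satisfied.
#2 r + w = 0 + 8 = 8 — satisfied.
#3 r + w + q = 0 + 8 + (-13) = -5 — satisfied.
#4 t × w = -12 × 8 = -96 — satisfied.
#5 t = -12, w = 8; -12 ≤ 8 — satisfied.
#6 |0 − (-12)| = 12 — satisfied.
#7 values 8, 0, -2 are pairwise distinct — satisfied.
#8 u + r + t = -2 + 0 + (-12) = -14 — satisfied.
#9 q × r = -13 × 0 = 0 — satisfied.
#10 u + t + q = -2 + (-12) + (-13) = -27 — satisfied.
#11 values -13 ≤ -12 ≤ 8 — satisfied.
#12 u = -2 > -4, so we need r ≤ 0; r = 0 ≤ 0 — satisfied.

All constraints are satisfied.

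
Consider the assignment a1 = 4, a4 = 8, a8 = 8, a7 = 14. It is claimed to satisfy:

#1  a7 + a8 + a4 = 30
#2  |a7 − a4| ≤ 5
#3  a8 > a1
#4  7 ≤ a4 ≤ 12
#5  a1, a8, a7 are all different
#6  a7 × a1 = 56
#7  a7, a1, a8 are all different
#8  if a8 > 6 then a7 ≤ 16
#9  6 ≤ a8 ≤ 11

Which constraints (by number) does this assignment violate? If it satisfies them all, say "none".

#1 a7 + a8 + a4 = 14 + 8 + 8 = 30 — satisfied.
#2 |14 − 8| = 6; 6 > 5, exceeds bound 5 — violated.
#3 a8 = 8, a1 = 4; 8 > 4 — satisfied.
#4 a4 = 8 lies in [7, 12] — satisfied.
#5 values 4, 8, 14 are pairwise distinct — satisfied.
#6 a7 × a1 = 14 × 4 = 56 — satisfied.
#7 values 14, 4, 8 are pairwise distinct — satisfied.
#8 a8 = 8 > 6, so we need a7 ≤ 16; a7 = 14 ≤ 16 — satisfied.
#9 a8 = 8 lies in [6, 11] — satisfied.

The assignment fails constraint 2.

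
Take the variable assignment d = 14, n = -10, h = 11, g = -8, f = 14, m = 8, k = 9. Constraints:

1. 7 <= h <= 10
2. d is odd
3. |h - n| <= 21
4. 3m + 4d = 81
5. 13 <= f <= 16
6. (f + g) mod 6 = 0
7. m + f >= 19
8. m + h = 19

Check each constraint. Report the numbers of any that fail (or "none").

1. h = 11 is outside [7, 10] — violated.
2. d = 14 is even — violated.
3. |11 - (-10)| = 21; 21 ≤ 21 — satisfied.
4. 3m + 4d = 3(8) + 4(14) = 80, not 81 — violated.
5. f = 14 lies in [13, 16] — satisfied.
6. f + g = 6; 6 mod 6 = 0 — satisfied.
7. m + f = 8 + 14 = 22; 22 ≥ 19 — satisfied.
8. m + h = 8 + 11 = 19 — satisfied.

Constraints 1, 2, 4 are violated.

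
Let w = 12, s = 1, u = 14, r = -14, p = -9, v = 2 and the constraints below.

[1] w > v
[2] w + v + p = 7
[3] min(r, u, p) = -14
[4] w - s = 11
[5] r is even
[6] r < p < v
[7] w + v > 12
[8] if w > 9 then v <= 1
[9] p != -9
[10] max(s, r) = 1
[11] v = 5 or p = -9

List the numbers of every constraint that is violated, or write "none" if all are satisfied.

Constraints 2, 8, 9 do not hold.

[1] w = 12, v = 2; 12 > 2 — OK.
[2] w + v + p = 12 + 2 + (-9) = 5, not 7 — violated.
[3] min(-14, 14, -9) = -14 — OK.
[4] w - s = 12 - 1 = 11 — OK.
[5] r = -14 is even — OK.
[6] values -14 < -9 < 2 — OK.
[7] w + v = 12 + 2 = 14; 14 > 12 — OK.
[8] w = 12 > 9, so we need v ≤ 1; but v = 2 > 1 — violated.
[9] p = -9, but -9 is required to differ — violated.
[10] max(1, -14) = 1 — OK.
[11] v = 2 ≠ 5, but p = -9 = -9 (second disjunct) — OK.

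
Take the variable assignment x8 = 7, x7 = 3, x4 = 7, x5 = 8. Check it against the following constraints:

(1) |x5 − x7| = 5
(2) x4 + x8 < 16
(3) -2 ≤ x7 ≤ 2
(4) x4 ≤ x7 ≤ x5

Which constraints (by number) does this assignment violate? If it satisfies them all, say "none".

Constraints 3, 4 are violated.

(1) |8 − 3| = 5 — satisfied.
(2) x4 + x8 = 7 + 7 = 14; 14 < 16 — satisfied.
(3) x7 = 3 is outside [-2, 2] — violated.
(4) values 7, 3, 8; x4 = 7 is not ≤ x7 = 3 — violated.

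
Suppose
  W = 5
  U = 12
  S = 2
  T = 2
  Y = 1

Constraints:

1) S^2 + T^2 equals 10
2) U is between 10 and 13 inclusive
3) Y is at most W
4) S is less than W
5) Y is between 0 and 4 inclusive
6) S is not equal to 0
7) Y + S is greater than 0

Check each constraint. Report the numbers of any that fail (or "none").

1) S^2 + T^2 = 2^2 + 2^2 = 4 + 4 = 8, not 10 — does not hold.
2) U = 12 lies in [10, 13] — holds.
3) Y = 1, W = 5; 1 ≤ 5 — holds.
4) S = 2, W = 5; 2 < 5 — holds.
5) Y = 1 lies in [0, 4] — holds.
6) S = 2, and 2 ≠ 0 — holds.
7) Y + S = 1 + 2 = 3; 3 > 0 — holds.

Constraint 1 does not hold.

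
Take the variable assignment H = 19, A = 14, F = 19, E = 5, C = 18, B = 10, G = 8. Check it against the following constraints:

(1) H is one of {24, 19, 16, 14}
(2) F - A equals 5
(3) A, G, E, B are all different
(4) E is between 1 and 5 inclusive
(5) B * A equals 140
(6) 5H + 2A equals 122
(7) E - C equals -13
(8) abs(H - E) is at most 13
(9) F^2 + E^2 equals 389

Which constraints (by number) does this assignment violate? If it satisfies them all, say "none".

(1) H = 19 is in {24, 19, 16, 14} — holds.
(2) F - A = 19 - 14 = 5 — holds.
(3) values 14, 8, 5, 10 are pairwise distinct — holds.
(4) E = 5 lies in [1, 5] — holds.
(5) B * A = 10 * 14 = 140 — holds.
(6) 5H + 2A = 5(19) + 2(14) = 123, not 122 — does not hold.
(7) E - C = 5 - 18 = -13 — holds.
(8) abs(19 - 5) = 14; 14 > 13, exceeds bound 13 — does not hold.
(9) F^2 + E^2 = 19^2 + 5^2 = 361 + 25 = 386, not 389 — does not hold.

No — constraints 6, 8, and 9 are not satisfied.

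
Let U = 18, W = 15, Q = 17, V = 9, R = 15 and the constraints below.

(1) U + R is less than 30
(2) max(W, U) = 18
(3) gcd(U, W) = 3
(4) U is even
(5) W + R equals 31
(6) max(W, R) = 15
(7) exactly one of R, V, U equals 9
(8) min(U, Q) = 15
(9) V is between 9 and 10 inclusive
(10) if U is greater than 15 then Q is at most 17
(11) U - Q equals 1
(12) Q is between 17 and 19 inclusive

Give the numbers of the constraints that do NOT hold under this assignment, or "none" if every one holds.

The assignment fails constraints 1, 5, and 8.

(1) U + R = 18 + 15 = 33; 33 ≥ 30, bound 30 not met  ✘
(2) max(15, 18) = 18  ✔
(3) gcd(18, 15) = 3  ✔
(4) U = 18 is even  ✔
(5) W + R = 15 + 15 = 30, not 31  ✘
(6) max(15, 15) = 15  ✔
(7) R=15, V=9, U=18; 1 of them equals 9  ✔
(8) min(18, 17) = 17, not 15  ✘
(9) V = 9 lies in [9, 10]  ✔
(10) U = 18 > 15, so we need Q ≤ 17; Q = 17 ≤ 17  ✔
(11) U - Q = 18 - 17 = 1  ✔
(12) Q = 17 lies in [17, 19]  ✔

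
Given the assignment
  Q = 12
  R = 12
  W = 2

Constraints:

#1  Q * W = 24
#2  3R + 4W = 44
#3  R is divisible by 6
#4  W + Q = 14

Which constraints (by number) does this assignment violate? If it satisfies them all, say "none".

All constraints are satisfied.

#1 Q * W = 12 * 2 = 24 — OK.
#2 3R + 4W = 3(12) + 4(2) = 44 — OK.
#3 12 / 6 = 2, so 6 divides 12 — OK.
#4 W + Q = 2 + 12 = 14 — OK.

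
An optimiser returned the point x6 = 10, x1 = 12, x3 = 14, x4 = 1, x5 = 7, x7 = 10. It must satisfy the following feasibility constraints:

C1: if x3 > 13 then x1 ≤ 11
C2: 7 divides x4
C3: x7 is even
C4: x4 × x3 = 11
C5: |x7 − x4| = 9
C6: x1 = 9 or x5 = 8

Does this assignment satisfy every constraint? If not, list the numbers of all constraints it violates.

Constraints 1, 2, 4, 6 do not hold.

C1: x3 = 14 > 13, so we need x1 ≤ 11; but x1 = 12 > 11  ✘
C2: 1 = 7×0 + 1, so 7 does not divide 1  ✘
C3: x7 = 10 is even  ✔
C4: x4 × x3 = 1 × 14 = 14, not 11  ✘
C5: |10 − 1| = 9  ✔
C6: x1 = 12 ≠ 9 and x5 = 7 ≠ 8; both disjuncts false  ✘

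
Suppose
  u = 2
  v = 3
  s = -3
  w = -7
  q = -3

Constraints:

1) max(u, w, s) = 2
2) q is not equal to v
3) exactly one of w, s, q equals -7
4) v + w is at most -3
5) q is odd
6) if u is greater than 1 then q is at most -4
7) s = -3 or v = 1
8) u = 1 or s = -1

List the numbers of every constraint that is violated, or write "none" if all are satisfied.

Constraints 6 and 8 are violated.

1) max(2, -7, -3) = 2  ✔
2) q = -3, v = 3; distinct  ✔
3) w=-7, s=-3, q=-3; 1 of them equals -7  ✔
4) v + w = 3 + (-7) = -4; -4 ≤ -3  ✔
5) q = -3 is odd  ✔
6) u = 2 > 1, so we need q ≤ -4; but q = -3 > -4  ✘
7) s = -3 = -3 (first disjunct)  ✔
8) u = 2 ≠ 1 and s = -3 ≠ -1; both disjuncts false  ✘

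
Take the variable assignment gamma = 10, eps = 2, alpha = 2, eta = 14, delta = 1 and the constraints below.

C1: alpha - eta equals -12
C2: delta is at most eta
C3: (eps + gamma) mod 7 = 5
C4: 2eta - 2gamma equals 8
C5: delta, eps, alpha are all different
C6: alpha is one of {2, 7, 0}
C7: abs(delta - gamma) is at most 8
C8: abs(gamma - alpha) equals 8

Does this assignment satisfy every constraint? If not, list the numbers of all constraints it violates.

Constraints 5, 7 do not hold.

C1: alpha - eta = 2 - 14 = -12  ✔
C2: delta = 1, eta = 14; 1 ≤ 14  ✔
C3: eps + gamma = 12; 12 mod 7 = 5  ✔
C4: 2eta - 2gamma = 2(14) - 2(10) = 8  ✔
C5: eps = alpha = 2, not all different  ✘
C6: alpha = 2 is in {2, 7, 0}  ✔
C7: abs(1 - 10) = 9; 9 > 8, exceeds bound 8  ✘
C8: abs(10 - 2) = 8  ✔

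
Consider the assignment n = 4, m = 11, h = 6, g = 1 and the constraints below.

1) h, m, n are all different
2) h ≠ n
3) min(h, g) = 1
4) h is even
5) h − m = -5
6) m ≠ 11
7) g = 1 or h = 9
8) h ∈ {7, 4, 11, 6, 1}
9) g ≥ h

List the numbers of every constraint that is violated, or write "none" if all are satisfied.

Constraints 6, 9 do not hold.

1) values 6, 11, 4 are pairwise distinct — holds.
2) h = 6, n = 4; distinct — holds.
3) min(6, 1) = 1 — holds.
4) h = 6 is even — holds.
5) h − m = 6 − 11 = -5 — holds.
6) m = 11, but 11 is required to differ — fails.
7) g = 1 = 1 (first disjunct) — holds.
8) h = 6 is in {7, 4, 11, 6, 1} — holds.
9) g = 1, h = 6; 1 < 6 (want ≥) — fails.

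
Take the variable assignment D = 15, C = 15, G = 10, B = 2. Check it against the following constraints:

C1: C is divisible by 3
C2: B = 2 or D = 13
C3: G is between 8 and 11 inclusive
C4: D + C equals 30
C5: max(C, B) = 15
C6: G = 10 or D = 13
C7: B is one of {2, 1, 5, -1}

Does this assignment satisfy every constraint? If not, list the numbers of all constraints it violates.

C1: 15 / 3 = 5, so 3 divides 15 — holds.
C2: B = 2 = 2 (first disjunct) — holds.
C3: G = 10 lies in [8, 11] — holds.
C4: D + C = 15 + 15 = 30 — holds.
C5: max(15, 2) = 15 — holds.
C6: G = 10 = 10 (first disjunct) — holds.
C7: B = 2 is in {2, 1, 5, -1} — holds.

Yes — all constraints hold.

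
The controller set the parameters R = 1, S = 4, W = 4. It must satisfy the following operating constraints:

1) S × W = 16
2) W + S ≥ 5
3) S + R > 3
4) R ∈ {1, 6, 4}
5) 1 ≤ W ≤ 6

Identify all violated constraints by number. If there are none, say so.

None — every constraint holds.

1) S × W = 4 × 4 = 16 — satisfied.
2) W + S = 4 + 4 = 8; 8 ≥ 5 — satisfied.
3) S + R = 4 + 1 = 5; 5 > 3 — satisfied.
4) R = 1 is in {1, 6, 4} — satisfied.
5) W = 4 lies in [1, 6] — satisfied.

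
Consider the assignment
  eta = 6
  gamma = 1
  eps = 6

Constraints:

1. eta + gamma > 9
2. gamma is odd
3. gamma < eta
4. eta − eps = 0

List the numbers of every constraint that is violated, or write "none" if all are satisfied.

The assignment fails constraint 1.

1. eta + gamma = 6 + 1 = 7; 7 ≤ 9, bound 9 not met  fails
2. gamma = 1 is odd  holds
3. gamma = 1, eta = 6; 1 < 6  holds
4. eta − eps = 6 − 6 = 0  holds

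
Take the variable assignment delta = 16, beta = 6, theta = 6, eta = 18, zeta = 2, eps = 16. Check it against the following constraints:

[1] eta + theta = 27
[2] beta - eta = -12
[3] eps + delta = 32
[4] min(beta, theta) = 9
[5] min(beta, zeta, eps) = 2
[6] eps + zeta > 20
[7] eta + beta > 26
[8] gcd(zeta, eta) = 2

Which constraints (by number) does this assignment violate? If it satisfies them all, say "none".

Constraints 1, 4, 6, 7 are violated.

[1] eta + theta = 18 + 6 = 24, not 27 — does not hold.
[2] beta - eta = 6 - 18 = -12 — holds.
[3] eps + delta = 16 + 16 = 32 — holds.
[4] min(6, 6) = 6, not 9 — does not hold.
[5] min(6, 2, 16) = 2 — holds.
[6] eps + zeta = 16 + 2 = 18; 18 ≤ 20, bound 20 not met — does not hold.
[7] eta + beta = 18 + 6 = 24; 24 ≤ 26, bound 26 not met — does not hold.
[8] gcd(2, 18) = 2 — holds.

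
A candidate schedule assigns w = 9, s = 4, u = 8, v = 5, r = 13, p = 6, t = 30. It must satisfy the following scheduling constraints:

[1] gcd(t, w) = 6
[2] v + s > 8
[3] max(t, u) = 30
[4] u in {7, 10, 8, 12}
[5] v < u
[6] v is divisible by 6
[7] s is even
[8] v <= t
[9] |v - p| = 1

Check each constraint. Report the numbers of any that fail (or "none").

Constraints 1 and 6 do not hold.

[1] gcd(30, 9) = 3, not 6  false
[2] v + s = 5 + 4 = 9; 9 > 8  true
[3] max(30, 8) = 30  true
[4] u = 8 is in {7, 10, 8, 12}  true
[5] v = 5, u = 8; 5 < 8  true
[6] 5 = 6*0 + 5, so 6 does not divide 5  false
[7] s = 4 is even  true
[8] v = 5, t = 30; 5 ≤ 30  true
[9] |5 - 6| = 1  true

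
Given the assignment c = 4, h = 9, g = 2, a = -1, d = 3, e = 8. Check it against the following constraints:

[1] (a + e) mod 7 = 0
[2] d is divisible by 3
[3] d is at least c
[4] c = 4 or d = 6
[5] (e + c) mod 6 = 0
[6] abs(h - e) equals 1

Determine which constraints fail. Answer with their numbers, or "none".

Constraint 3 is violated.

[1] a + e = 7; 7 mod 7 = 0 — holds.
[2] 3 / 3 = 1, so 3 divides 3 — holds.
[3] d = 3, c = 4; 3 < 4 (want ≥) — does not hold.
[4] c = 4 = 4 (first disjunct) — holds.
[5] e + c = 12; 12 mod 6 = 0 — holds.
[6] abs(9 - 8) = 1 — holds.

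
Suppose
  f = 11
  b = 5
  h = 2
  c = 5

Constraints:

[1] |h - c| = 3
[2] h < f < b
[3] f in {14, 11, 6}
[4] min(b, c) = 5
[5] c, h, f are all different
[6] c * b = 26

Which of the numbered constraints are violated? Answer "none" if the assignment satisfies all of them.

No — constraints 2 and 6 are not satisfied.

[1] |2 - 5| = 3 — OK.
[2] values 2, 11, 5; f = 11 is not < b = 5 — violated.
[3] f = 11 is in {14, 11, 6} — OK.
[4] min(5, 5) = 5 — OK.
[5] values 5, 2, 11 are pairwise distinct — OK.
[6] c * b = 5 * 5 = 25, not 26 — violated.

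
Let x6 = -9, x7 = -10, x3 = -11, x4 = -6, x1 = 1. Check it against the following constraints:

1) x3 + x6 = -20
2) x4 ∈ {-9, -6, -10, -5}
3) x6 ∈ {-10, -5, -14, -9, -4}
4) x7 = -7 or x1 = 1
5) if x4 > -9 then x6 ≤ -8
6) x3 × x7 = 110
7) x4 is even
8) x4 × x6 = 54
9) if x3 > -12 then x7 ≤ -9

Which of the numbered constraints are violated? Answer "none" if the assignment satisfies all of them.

1) x3 + x6 = -11 + (-9) = -20  true
2) x4 = -6 is in {-9, -6, -10, -5}  true
3) x6 = -9 is in {-10, -5, -14, -9, -4}  true
4) x7 = -10 ≠ -7, but x1 = 1 = 1 (second disjunct)  true
5) x4 = -6 > -9, so we need x6 ≤ -8; x6 = -9 ≤ -8  true
6) x3 × x7 = -11 × (-10) = 110  true
7) x4 = -6 is even  true
8) x4 × x6 = -6 × (-9) = 54  true
9) x3 = -11 > -12, so we need x7 ≤ -9; x7 = -10 ≤ -9  true

Yes — all constraints hold.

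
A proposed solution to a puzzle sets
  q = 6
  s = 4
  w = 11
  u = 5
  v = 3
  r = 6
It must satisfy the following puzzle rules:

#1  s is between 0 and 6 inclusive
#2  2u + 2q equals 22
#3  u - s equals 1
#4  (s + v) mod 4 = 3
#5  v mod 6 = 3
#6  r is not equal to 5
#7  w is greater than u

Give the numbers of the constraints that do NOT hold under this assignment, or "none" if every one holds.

#1 s = 4 lies in [0, 6]  true
#2 2u + 2q = 2(5) + 2(6) = 22  true
#3 u - s = 5 - 4 = 1  true
#4 s + v = 7; 7 mod 4 = 3  true
#5 3 mod 6 = 3  true
#6 r = 6, and 6 ≠ 5  true
#7 w = 11, u = 5; 11 > 5  true

None — every constraint holds.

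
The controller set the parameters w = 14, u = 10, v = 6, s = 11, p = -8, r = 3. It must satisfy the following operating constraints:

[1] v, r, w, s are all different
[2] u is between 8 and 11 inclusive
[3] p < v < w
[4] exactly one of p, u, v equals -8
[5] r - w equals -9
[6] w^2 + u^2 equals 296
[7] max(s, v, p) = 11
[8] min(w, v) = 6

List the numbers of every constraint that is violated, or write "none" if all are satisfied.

[1] values 6, 3, 14, 11 are pairwise distinct — holds.
[2] u = 10 lies in [8, 11] — holds.
[3] values -8 < 6 < 14 — holds.
[4] p=-8, u=10, v=6; 1 of them equals -8 — holds.
[5] r - w = 3 - 14 = -11, not -9 — fails.
[6] w^2 + u^2 = 14^2 + 10^2 = 196 + 100 = 296 — holds.
[7] max(11, 6, -8) = 11 — holds.
[8] min(14, 6) = 6 — holds.

The assignment fails constraint 5.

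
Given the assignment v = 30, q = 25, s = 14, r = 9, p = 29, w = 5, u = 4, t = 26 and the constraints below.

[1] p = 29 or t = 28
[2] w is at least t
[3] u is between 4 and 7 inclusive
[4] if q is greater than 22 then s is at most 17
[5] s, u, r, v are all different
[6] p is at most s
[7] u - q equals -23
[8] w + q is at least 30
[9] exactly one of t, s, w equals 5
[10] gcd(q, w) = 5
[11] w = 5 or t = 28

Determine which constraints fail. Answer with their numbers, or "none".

[1] p = 29 = 29 (first disjunct) — holds.
[2] w = 5, t = 26; 5 < 26 (want ≥) — does not hold.
[3] u = 4 lies in [4, 7] — holds.
[4] q = 25 > 22, so we need s ≤ 17; s = 14 ≤ 17 — holds.
[5] values 14, 4, 9, 30 are pairwise distinct — holds.
[6] p = 29, s = 14; 29 > 14 (want ≤) — does not hold.
[7] u - q = 4 - 25 = -21, not -23 — does not hold.
[8] w + q = 5 + 25 = 30; 30 ≥ 30 — holds.
[9] t=26, s=14, w=5; 1 of them equals 5 — holds.
[10] gcd(25, 5) = 5 — holds.
[11] w = 5 = 5 (first disjunct) — holds.

Constraints 2, 6, and 7 are violated.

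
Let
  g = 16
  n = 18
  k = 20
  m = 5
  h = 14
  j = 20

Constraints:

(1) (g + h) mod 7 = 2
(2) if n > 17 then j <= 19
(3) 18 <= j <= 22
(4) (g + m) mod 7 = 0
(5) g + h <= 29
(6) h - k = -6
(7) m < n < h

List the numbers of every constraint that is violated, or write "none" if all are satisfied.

(1) g + h = 30; 30 mod 7 = 2 — holds.
(2) n = 18 > 17, so we need j ≤ 19; but j = 20 > 19 — fails.
(3) j = 20 lies in [18, 22] — holds.
(4) g + m = 21; 21 mod 7 = 0 — holds.
(5) g + h = 16 + 14 = 30; 30 > 29, bound 29 not met — fails.
(6) h - k = 14 - 20 = -6 — holds.
(7) values 5, 18, 14; n = 18 is not < h = 14 — fails.

Constraints 2, 5, 7 do not hold.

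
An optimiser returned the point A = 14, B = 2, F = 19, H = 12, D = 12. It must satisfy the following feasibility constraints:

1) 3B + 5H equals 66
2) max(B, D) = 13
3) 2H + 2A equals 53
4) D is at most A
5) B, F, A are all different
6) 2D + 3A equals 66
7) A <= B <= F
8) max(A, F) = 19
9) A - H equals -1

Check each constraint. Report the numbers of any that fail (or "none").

1) 3B + 5H = 3(2) + 5(12) = 66 — holds.
2) max(2, 12) = 12, not 13 — fails.
3) 2H + 2A = 2(12) + 2(14) = 52, not 53 — fails.
4) D = 12, A = 14; 12 ≤ 14 — holds.
5) values 2, 19, 14 are pairwise distinct — holds.
6) 2D + 3A = 2(12) + 3(14) = 66 — holds.
7) values 14, 2, 19; A = 14 is not <= B = 2 — fails.
8) max(14, 19) = 19 — holds.
9) A - H = 14 - 12 = 2, not -1 — fails.

No — constraints 2, 3, 7, and 9 are not satisfied.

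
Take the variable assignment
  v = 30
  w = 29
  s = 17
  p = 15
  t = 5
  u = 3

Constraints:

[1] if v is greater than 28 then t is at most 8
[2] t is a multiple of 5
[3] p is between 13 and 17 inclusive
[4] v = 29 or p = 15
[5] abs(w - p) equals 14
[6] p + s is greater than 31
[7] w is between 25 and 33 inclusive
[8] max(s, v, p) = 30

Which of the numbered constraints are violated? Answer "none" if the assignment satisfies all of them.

[1] v = 30 > 28, so we need t ≤ 8; t = 5 ≤ 8 — holds.
[2] 5 / 5 = 1, so 5 divides 5 — holds.
[3] p = 15 lies in [13, 17] — holds.
[4] v = 30 ≠ 29, but p = 15 = 15 (second disjunct) — holds.
[5] abs(29 - 15) = 14 — holds.
[6] p + s = 15 + 17 = 32; 32 > 31 — holds.
[7] w = 29 lies in [25, 33] — holds.
[8] max(17, 30, 15) = 30 — holds.

All constraints are satisfied.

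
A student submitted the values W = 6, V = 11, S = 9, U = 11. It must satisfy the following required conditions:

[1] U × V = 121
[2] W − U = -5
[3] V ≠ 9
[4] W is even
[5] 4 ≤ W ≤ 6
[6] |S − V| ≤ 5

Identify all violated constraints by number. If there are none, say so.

[1] U × V = 11 × 11 = 121  ✔
[2] W − U = 6 − 11 = -5  ✔
[3] V = 11, and 11 ≠ 9  ✔
[4] W = 6 is even  ✔
[5] W = 6 lies in [4, 6]  ✔
[6] |9 − 11| = 2; 2 ≤ 5  ✔

The assignment satisfies every constraint.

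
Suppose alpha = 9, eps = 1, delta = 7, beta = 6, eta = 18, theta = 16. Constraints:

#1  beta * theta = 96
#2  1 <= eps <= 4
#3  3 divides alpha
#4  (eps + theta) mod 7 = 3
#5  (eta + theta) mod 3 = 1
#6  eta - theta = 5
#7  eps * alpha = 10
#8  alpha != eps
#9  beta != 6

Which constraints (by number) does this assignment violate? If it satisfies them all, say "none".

Constraints 6, 7, and 9 are violated.

#1 beta * theta = 6 * 16 = 96 — satisfied.
#2 eps = 1 lies in [1, 4] — satisfied.
#3 9 / 3 = 3, so 3 divides 9 — satisfied.
#4 eps + theta = 17; 17 mod 7 = 3 — satisfied.
#5 eta + theta = 34; 34 mod 3 = 1 — satisfied.
#6 eta - theta = 18 - 16 = 2, not 5 — violated.
#7 eps * alpha = 1 * 9 = 9, not 10 — violated.
#8 alpha = 9, eps = 1; distinct — satisfied.
#9 beta = 6, but 6 is required to differ — violated.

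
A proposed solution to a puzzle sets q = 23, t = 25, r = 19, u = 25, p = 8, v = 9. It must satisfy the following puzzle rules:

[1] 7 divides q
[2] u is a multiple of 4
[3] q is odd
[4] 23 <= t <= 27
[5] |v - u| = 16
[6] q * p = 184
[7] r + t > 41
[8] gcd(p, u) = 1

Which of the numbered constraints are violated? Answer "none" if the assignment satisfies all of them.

No — constraints 1 and 2 are not satisfied.

[1] 23 = 7*3 + 2, so 7 does not divide 23  ✘
[2] 25 = 4*6 + 1, so 4 does not divide 25  ✘
[3] q = 23 is odd  ✔
[4] t = 25 lies in [23, 27]  ✔
[5] |9 - 25| = 16  ✔
[6] q * p = 23 * 8 = 184  ✔
[7] r + t = 19 + 25 = 44; 44 > 41  ✔
[8] gcd(8, 25) = 1  ✔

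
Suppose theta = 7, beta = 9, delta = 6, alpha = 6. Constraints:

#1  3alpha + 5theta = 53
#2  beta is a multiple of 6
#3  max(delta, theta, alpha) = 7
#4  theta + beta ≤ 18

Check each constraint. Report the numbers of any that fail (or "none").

#1 3alpha + 5theta = 3(6) + 5(7) = 53 — holds.
#2 9 = 6×1 + 3, so 6 does not divide 9 — fails.
#3 max(6, 7, 6) = 7 — holds.
#4 theta + beta = 7 + 9 = 16; 16 ≤ 18 — holds.

Violated: 2.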